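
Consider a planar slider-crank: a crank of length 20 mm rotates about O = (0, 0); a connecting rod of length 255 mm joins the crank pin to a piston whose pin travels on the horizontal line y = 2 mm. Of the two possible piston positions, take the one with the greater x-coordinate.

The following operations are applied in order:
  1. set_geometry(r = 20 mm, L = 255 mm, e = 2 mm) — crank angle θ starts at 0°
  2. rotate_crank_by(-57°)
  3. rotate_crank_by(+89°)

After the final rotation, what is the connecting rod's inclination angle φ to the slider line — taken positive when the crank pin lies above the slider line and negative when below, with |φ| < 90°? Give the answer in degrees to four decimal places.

1.9323

set_geometry: r = 20 mm, L = 255 mm, e = 2 mm; θ ← 0°
rotate_crank_by(-57°): θ ← 0° -57° = -57°
rotate_crank_by(+89°): θ ← -57° +89° = 32°
crank pin P = (r cos θ, r sin θ) = (16.960962, 10.598385)
h = r sin θ − e = 10.598385 − 2 = 8.598385
sin φ = h / L = 8.598385 / 255 = 0.03371916
φ = arcsin(0.03371916) = 1.932332°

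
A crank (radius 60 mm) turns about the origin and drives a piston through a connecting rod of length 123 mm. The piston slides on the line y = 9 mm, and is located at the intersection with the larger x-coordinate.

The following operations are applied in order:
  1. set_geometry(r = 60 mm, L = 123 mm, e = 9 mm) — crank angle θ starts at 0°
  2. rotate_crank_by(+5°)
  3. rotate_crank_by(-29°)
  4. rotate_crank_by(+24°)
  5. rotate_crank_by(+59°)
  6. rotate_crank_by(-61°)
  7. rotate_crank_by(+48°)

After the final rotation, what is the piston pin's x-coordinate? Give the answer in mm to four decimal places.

set_geometry: r = 60 mm, L = 123 mm, e = 9 mm; θ ← 0°
rotate_crank_by(+5°): θ ← 0° +5° = 5°
rotate_crank_by(-29°): θ ← 5° -29° = -24°
rotate_crank_by(+24°): θ ← -24° +24° = 0°
rotate_crank_by(+59°): θ ← 0° +59° = 59°
rotate_crank_by(-61°): θ ← 59° -61° = -2°
rotate_crank_by(+48°): θ ← -2° +48° = 46°
crank pin P = (r cos θ, r sin θ) = (41.679502, 43.160388)
h = r sin θ − e = 43.160388 − 9 = 34.160388
x = r cos θ + √(L² − h²) = 41.679502 + √(15129.0 − 1166.9321) = 41.679502 + 118.161195 = 159.840697

159.8407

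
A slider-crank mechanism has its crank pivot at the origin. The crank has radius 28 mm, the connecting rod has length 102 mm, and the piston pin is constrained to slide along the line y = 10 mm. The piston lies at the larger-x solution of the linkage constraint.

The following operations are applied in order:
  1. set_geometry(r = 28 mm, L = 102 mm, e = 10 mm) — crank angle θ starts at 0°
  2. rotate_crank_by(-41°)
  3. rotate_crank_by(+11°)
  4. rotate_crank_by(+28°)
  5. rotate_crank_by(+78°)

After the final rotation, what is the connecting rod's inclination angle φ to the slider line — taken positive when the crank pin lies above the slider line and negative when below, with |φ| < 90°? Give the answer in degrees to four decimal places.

set_geometry: r = 28 mm, L = 102 mm, e = 10 mm; θ ← 0°
rotate_crank_by(-41°): θ ← 0° -41° = -41°
rotate_crank_by(+11°): θ ← -41° +11° = -30°
rotate_crank_by(+28°): θ ← -30° +28° = -2°
rotate_crank_by(+78°): θ ← -2° +78° = 76°
crank pin P = (r cos θ, r sin θ) = (6.773813, 27.168280)
h = r sin θ − e = 27.168280 − 10 = 17.168280
sin φ = h / L = 17.168280 / 102 = 0.16831647
φ = arcsin(0.16831647) = 9.689950°

9.6899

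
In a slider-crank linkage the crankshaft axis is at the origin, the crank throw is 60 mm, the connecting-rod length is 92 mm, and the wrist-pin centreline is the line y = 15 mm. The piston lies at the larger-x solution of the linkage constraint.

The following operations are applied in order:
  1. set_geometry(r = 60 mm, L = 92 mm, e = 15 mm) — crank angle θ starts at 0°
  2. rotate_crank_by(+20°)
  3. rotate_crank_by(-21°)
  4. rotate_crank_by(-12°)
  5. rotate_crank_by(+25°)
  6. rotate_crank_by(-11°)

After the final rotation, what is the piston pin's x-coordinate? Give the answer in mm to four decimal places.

150.9267

set_geometry: r = 60 mm, L = 92 mm, e = 15 mm; θ ← 0°
rotate_crank_by(+20°): θ ← 0° +20° = 20°
rotate_crank_by(-21°): θ ← 20° -21° = -1°
rotate_crank_by(-12°): θ ← -1° -12° = -13°
rotate_crank_by(+25°): θ ← -13° +25° = 12°
rotate_crank_by(-11°): θ ← 12° -11° = 1°
crank pin P = (r cos θ, r sin θ) = (59.990862, 1.047144)
h = r sin θ − e = 1.047144 − 15 = -13.952856
x = r cos θ + √(L² − h²) = 59.990862 + √(8464.0 − 194.6822) = 59.990862 + 90.935790 = 150.926651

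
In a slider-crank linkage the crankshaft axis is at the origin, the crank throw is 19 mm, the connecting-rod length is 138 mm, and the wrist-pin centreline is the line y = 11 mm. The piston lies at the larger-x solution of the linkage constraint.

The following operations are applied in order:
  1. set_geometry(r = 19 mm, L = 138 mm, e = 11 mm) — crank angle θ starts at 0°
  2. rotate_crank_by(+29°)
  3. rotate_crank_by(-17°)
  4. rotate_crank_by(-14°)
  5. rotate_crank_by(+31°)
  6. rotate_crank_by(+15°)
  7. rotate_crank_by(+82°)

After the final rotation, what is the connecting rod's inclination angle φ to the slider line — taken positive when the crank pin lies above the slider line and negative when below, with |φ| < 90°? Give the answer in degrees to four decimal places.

1.8152

set_geometry: r = 19 mm, L = 138 mm, e = 11 mm; θ ← 0°
rotate_crank_by(+29°): θ ← 0° +29° = 29°
rotate_crank_by(-17°): θ ← 29° -17° = 12°
rotate_crank_by(-14°): θ ← 12° -14° = -2°
rotate_crank_by(+31°): θ ← -2° +31° = 29°
rotate_crank_by(+15°): θ ← 29° +15° = 44°
rotate_crank_by(+82°): θ ← 44° +82° = 126°
crank pin P = (r cos θ, r sin θ) = (-11.167920, 15.371323)
h = r sin θ − e = 15.371323 − 11 = 4.371323
sin φ = h / L = 4.371323 / 138 = 0.03167625
φ = arcsin(0.03167625) = 1.815219°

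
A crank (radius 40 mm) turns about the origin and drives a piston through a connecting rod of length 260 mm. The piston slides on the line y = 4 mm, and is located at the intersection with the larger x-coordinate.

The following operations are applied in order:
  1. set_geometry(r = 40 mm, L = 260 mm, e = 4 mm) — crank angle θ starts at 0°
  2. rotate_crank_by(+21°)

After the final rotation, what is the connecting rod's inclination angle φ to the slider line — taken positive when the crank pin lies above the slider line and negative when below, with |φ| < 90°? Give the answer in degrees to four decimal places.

2.2780

set_geometry: r = 40 mm, L = 260 mm, e = 4 mm; θ ← 0°
rotate_crank_by(+21°): θ ← 0° +21° = 21°
crank pin P = (r cos θ, r sin θ) = (37.343217, 14.334718)
h = r sin θ − e = 14.334718 − 4 = 10.334718
sin φ = h / L = 10.334718 / 260 = 0.03974892
φ = arcsin(0.03974892) = 2.278045°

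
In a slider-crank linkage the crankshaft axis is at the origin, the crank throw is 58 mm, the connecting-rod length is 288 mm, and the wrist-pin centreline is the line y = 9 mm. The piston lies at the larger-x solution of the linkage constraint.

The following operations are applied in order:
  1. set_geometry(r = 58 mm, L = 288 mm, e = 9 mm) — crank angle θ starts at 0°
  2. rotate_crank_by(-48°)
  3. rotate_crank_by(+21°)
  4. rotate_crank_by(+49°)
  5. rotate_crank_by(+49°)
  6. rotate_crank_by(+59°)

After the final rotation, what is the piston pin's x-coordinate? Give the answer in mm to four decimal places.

set_geometry: r = 58 mm, L = 288 mm, e = 9 mm; θ ← 0°
rotate_crank_by(-48°): θ ← 0° -48° = -48°
rotate_crank_by(+21°): θ ← -48° +21° = -27°
rotate_crank_by(+49°): θ ← -27° +49° = 22°
rotate_crank_by(+49°): θ ← 22° +49° = 71°
rotate_crank_by(+59°): θ ← 71° +59° = 130°
crank pin P = (r cos θ, r sin θ) = (-37.281681, 44.430578)
h = r sin θ − e = 44.430578 − 9 = 35.430578
x = r cos θ + √(L² − h²) = -37.281681 + √(82944.0 − 1255.3258) = -37.281681 + 285.812306 = 248.530624

248.5306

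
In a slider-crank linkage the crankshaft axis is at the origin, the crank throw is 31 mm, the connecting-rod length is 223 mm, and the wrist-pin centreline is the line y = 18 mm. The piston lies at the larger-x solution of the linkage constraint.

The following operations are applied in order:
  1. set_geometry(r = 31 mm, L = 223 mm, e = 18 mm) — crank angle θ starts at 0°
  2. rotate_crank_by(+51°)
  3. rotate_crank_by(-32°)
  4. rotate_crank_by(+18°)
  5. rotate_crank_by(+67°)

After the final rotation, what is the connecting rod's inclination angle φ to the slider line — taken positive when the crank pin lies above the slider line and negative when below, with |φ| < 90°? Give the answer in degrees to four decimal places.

set_geometry: r = 31 mm, L = 223 mm, e = 18 mm; θ ← 0°
rotate_crank_by(+51°): θ ← 0° +51° = 51°
rotate_crank_by(-32°): θ ← 51° -32° = 19°
rotate_crank_by(+18°): θ ← 19° +18° = 37°
rotate_crank_by(+67°): θ ← 37° +67° = 104°
crank pin P = (r cos θ, r sin θ) = (-7.499579, 30.079168)
h = r sin θ − e = 30.079168 − 18 = 12.079168
sin φ = h / L = 12.079168 / 223 = 0.05416667
φ = arcsin(0.05416667) = 3.105041°

3.1050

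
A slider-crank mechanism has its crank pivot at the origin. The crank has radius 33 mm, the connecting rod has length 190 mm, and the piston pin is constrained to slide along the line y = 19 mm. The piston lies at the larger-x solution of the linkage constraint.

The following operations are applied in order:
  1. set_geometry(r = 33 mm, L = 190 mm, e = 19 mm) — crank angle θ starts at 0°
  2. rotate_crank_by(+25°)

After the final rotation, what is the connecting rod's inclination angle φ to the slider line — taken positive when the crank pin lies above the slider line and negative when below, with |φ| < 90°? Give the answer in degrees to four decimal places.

-1.5241

set_geometry: r = 33 mm, L = 190 mm, e = 19 mm; θ ← 0°
rotate_crank_by(+25°): θ ← 0° +25° = 25°
crank pin P = (r cos θ, r sin θ) = (29.908157, 13.946403)
h = r sin θ − e = 13.946403 − 19 = -5.053597
sin φ = h / L = -5.053597 / 190 = -0.02659788
φ = arcsin(-0.02659788) = -1.524126°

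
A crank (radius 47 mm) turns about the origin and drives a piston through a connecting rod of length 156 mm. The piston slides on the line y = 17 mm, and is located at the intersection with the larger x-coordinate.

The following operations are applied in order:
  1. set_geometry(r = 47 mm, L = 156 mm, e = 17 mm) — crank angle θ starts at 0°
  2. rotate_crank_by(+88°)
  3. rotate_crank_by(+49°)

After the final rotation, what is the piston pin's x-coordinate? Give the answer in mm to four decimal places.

set_geometry: r = 47 mm, L = 156 mm, e = 17 mm; θ ← 0°
rotate_crank_by(+88°): θ ← 0° +88° = 88°
rotate_crank_by(+49°): θ ← 88° +49° = 137°
crank pin P = (r cos θ, r sin θ) = (-34.373624, 32.053923)
h = r sin θ − e = 32.053923 − 17 = 15.053923
x = r cos θ + √(L² − h²) = -34.373624 + √(24336.0 − 226.6206) = -34.373624 + 155.271953 = 120.898329

120.8983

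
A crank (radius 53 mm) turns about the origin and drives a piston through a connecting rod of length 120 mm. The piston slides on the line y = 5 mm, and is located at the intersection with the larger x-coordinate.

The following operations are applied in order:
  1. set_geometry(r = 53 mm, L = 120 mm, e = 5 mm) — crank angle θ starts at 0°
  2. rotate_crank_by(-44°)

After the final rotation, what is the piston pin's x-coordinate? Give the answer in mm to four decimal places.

set_geometry: r = 53 mm, L = 120 mm, e = 5 mm; θ ← 0°
rotate_crank_by(-44°): θ ← 0° -44° = -44°
crank pin P = (r cos θ, r sin θ) = (38.125009, -36.816894)
h = r sin θ − e = -36.816894 − 5 = -41.816894
x = r cos θ + √(L² − h²) = 38.125009 + √(14400.0 − 1748.6526) = 38.125009 + 112.478209 = 150.603218

150.6032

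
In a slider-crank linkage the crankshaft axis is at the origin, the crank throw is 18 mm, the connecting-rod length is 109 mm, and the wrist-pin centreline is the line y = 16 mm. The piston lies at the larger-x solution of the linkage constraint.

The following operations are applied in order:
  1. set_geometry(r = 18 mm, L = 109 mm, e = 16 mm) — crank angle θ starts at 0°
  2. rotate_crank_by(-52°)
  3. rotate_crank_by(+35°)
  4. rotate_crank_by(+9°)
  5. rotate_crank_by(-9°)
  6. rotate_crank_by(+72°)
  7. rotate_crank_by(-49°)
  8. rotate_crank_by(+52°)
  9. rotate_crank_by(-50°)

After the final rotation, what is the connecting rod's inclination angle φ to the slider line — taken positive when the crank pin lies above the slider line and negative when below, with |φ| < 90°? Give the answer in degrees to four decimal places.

-7.1118

set_geometry: r = 18 mm, L = 109 mm, e = 16 mm; θ ← 0°
rotate_crank_by(-52°): θ ← 0° -52° = -52°
rotate_crank_by(+35°): θ ← -52° +35° = -17°
rotate_crank_by(+9°): θ ← -17° +9° = -8°
rotate_crank_by(-9°): θ ← -8° -9° = -17°
rotate_crank_by(+72°): θ ← -17° +72° = 55°
rotate_crank_by(-49°): θ ← 55° -49° = 6°
rotate_crank_by(+52°): θ ← 6° +52° = 58°
rotate_crank_by(-50°): θ ← 58° -50° = 8°
crank pin P = (r cos θ, r sin θ) = (17.824825, 2.505116)
h = r sin θ − e = 2.505116 − 16 = -13.494884
sin φ = h / L = -13.494884 / 109 = -0.12380628
φ = arcsin(-0.12380628) = -7.111825°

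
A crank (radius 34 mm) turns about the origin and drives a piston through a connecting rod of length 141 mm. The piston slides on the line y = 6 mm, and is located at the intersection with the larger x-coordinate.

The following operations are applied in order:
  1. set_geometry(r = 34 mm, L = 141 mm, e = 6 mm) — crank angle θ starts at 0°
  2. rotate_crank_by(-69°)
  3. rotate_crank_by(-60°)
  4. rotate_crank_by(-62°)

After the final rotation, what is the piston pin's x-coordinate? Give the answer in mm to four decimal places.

107.6238

set_geometry: r = 34 mm, L = 141 mm, e = 6 mm; θ ← 0°
rotate_crank_by(-69°): θ ← 0° -69° = -69°
rotate_crank_by(-60°): θ ← -69° -60° = -129°
rotate_crank_by(-62°): θ ← -129° -62° = -191°
crank pin P = (r cos θ, r sin θ) = (-33.375324, 6.487506)
h = r sin θ − e = 6.487506 − 6 = 0.487506
x = r cos θ + √(L² − h²) = -33.375324 + √(19881.0 − 0.2377) = -33.375324 + 140.999157 = 107.623833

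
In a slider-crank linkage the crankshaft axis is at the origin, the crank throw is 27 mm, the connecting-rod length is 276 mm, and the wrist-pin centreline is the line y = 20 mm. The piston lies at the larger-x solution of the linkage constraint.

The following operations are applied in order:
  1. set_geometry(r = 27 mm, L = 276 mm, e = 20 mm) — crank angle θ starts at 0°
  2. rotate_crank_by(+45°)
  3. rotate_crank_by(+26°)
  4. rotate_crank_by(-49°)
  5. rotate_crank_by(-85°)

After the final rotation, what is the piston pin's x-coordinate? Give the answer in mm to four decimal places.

set_geometry: r = 27 mm, L = 276 mm, e = 20 mm; θ ← 0°
rotate_crank_by(+45°): θ ← 0° +45° = 45°
rotate_crank_by(+26°): θ ← 45° +26° = 71°
rotate_crank_by(-49°): θ ← 71° -49° = 22°
rotate_crank_by(-85°): θ ← 22° -85° = -63°
crank pin P = (r cos θ, r sin θ) = (12.257743, -24.057176)
h = r sin θ − e = -24.057176 − 20 = -44.057176
x = r cos θ + √(L² − h²) = 12.257743 + √(76176.0 − 1941.0348) = 12.257743 + 272.460943 = 284.718686

284.7187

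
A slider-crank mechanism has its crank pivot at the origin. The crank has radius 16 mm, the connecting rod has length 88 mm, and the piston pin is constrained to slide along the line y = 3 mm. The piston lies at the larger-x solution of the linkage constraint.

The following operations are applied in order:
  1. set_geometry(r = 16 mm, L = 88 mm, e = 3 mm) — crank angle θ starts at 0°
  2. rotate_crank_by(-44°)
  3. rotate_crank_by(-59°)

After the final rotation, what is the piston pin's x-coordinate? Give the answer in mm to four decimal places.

82.4148

set_geometry: r = 16 mm, L = 88 mm, e = 3 mm; θ ← 0°
rotate_crank_by(-44°): θ ← 0° -44° = -44°
rotate_crank_by(-59°): θ ← -44° -59° = -103°
crank pin P = (r cos θ, r sin θ) = (-3.599217, -15.589921)
h = r sin θ − e = -15.589921 − 3 = -18.589921
x = r cos θ + √(L² − h²) = -3.599217 + √(7744.0 − 345.5852) = -3.599217 + 86.014039 = 82.414822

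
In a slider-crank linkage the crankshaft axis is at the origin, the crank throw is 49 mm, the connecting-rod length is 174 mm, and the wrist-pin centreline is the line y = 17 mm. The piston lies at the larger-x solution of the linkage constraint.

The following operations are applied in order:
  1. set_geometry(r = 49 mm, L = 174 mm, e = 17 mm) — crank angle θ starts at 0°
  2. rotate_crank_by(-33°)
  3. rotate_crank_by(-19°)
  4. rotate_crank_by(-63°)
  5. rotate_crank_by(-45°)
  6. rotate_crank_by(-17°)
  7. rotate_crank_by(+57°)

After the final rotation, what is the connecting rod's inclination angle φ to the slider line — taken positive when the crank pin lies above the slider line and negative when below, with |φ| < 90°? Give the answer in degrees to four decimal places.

-19.9733

set_geometry: r = 49 mm, L = 174 mm, e = 17 mm; θ ← 0°
rotate_crank_by(-33°): θ ← 0° -33° = -33°
rotate_crank_by(-19°): θ ← -33° -19° = -52°
rotate_crank_by(-63°): θ ← -52° -63° = -115°
rotate_crank_by(-45°): θ ← -115° -45° = -160°
rotate_crank_by(-17°): θ ← -160° -17° = -177°
rotate_crank_by(+57°): θ ← -177° +57° = -120°
crank pin P = (r cos θ, r sin θ) = (-24.500000, -42.435245)
h = r sin θ − e = -42.435245 − 17 = -59.435245
sin φ = h / L = -59.435245 / 174 = -0.34158187
φ = arcsin(-0.34158187) = -19.973279°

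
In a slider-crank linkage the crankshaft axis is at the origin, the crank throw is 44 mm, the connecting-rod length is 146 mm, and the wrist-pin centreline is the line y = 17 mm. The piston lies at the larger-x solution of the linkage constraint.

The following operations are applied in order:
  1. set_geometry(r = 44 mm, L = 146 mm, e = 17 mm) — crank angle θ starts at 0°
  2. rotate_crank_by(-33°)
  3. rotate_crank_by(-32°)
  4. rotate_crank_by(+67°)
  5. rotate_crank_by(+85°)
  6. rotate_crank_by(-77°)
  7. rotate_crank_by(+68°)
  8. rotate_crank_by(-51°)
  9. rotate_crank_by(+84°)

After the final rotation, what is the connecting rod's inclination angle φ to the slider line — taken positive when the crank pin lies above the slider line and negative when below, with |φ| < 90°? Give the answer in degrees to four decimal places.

9.4923

set_geometry: r = 44 mm, L = 146 mm, e = 17 mm; θ ← 0°
rotate_crank_by(-33°): θ ← 0° -33° = -33°
rotate_crank_by(-32°): θ ← -33° -32° = -65°
rotate_crank_by(+67°): θ ← -65° +67° = 2°
rotate_crank_by(+85°): θ ← 2° +85° = 87°
rotate_crank_by(-77°): θ ← 87° -77° = 10°
rotate_crank_by(+68°): θ ← 10° +68° = 78°
rotate_crank_by(-51°): θ ← 78° -51° = 27°
rotate_crank_by(+84°): θ ← 27° +84° = 111°
crank pin P = (r cos θ, r sin θ) = (-15.768190, 41.077539)
h = r sin θ − e = 41.077539 − 17 = 24.077539
sin φ = h / L = 24.077539 / 146 = 0.16491465
φ = arcsin(0.16491465) = 9.492276°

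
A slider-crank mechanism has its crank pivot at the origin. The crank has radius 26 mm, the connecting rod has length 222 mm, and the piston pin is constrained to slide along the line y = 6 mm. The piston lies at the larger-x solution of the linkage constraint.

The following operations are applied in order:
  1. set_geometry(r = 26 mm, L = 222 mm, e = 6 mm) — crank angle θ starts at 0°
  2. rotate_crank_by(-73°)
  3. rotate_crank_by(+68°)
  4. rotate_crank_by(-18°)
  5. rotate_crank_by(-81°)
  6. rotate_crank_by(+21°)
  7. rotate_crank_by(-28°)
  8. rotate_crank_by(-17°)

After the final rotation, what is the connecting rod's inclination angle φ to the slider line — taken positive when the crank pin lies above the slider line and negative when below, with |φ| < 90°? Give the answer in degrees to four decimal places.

-6.8527

set_geometry: r = 26 mm, L = 222 mm, e = 6 mm; θ ← 0°
rotate_crank_by(-73°): θ ← 0° -73° = -73°
rotate_crank_by(+68°): θ ← -73° +68° = -5°
rotate_crank_by(-18°): θ ← -5° -18° = -23°
rotate_crank_by(-81°): θ ← -23° -81° = -104°
rotate_crank_by(+21°): θ ← -104° +21° = -83°
rotate_crank_by(-28°): θ ← -83° -28° = -111°
rotate_crank_by(-17°): θ ← -111° -17° = -128°
crank pin P = (r cos θ, r sin θ) = (-16.007198, -20.488280)
h = r sin θ − e = -20.488280 − 6 = -26.488280
sin φ = h / L = -26.488280 / 222 = -0.11931657
φ = arcsin(-0.11931657) = -6.852662°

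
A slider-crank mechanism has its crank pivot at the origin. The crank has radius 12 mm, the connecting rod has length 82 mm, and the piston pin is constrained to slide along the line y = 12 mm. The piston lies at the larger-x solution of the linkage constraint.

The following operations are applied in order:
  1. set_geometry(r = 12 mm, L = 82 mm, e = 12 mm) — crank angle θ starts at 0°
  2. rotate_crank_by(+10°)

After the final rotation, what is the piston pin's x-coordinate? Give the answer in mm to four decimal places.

set_geometry: r = 12 mm, L = 82 mm, e = 12 mm; θ ← 0°
rotate_crank_by(+10°): θ ← 0° +10° = 10°
crank pin P = (r cos θ, r sin θ) = (11.817693, 2.083778)
h = r sin θ − e = 2.083778 − 12 = -9.916222
x = r cos θ + √(L² − h²) = 11.817693 + √(6724.0 − 98.3315) = 11.817693 + 81.398210 = 93.215903

93.2159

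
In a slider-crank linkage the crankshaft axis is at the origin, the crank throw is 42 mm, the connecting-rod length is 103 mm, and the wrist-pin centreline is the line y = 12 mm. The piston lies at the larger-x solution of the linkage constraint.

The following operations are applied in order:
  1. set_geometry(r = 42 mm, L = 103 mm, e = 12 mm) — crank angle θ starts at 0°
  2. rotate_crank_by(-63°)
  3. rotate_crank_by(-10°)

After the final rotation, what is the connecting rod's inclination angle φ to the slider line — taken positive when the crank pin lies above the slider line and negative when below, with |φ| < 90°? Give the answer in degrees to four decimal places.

set_geometry: r = 42 mm, L = 103 mm, e = 12 mm; θ ← 0°
rotate_crank_by(-63°): θ ← 0° -63° = -63°
rotate_crank_by(-10°): θ ← -63° -10° = -73°
crank pin P = (r cos θ, r sin θ) = (12.279612, -40.164800)
h = r sin θ − e = -40.164800 − 12 = -52.164800
sin φ = h / L = -52.164800 / 103 = -0.50645437
φ = arcsin(-0.50645437) = -30.427944°

-30.4279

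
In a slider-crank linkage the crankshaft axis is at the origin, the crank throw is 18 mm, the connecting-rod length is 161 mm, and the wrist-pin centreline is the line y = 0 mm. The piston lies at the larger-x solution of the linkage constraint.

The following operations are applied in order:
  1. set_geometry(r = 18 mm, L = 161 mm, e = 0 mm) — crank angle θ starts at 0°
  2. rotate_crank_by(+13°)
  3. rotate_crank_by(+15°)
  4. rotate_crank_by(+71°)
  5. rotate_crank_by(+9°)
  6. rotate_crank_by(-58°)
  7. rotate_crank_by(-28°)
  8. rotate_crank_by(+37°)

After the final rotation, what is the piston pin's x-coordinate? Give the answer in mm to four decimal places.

169.5297

set_geometry: r = 18 mm, L = 161 mm, e = 0 mm; θ ← 0°
rotate_crank_by(+13°): θ ← 0° +13° = 13°
rotate_crank_by(+15°): θ ← 13° +15° = 28°
rotate_crank_by(+71°): θ ← 28° +71° = 99°
rotate_crank_by(+9°): θ ← 99° +9° = 108°
rotate_crank_by(-58°): θ ← 108° -58° = 50°
rotate_crank_by(-28°): θ ← 50° -28° = 22°
rotate_crank_by(+37°): θ ← 22° +37° = 59°
crank pin P = (r cos θ, r sin θ) = (9.270685, 15.429011)
h = r sin θ − e = 15.429011 − 0 = 15.429011
x = r cos θ + √(L² − h²) = 9.270685 + √(25921.0 − 238.0544) = 9.270685 + 160.258995 = 169.529681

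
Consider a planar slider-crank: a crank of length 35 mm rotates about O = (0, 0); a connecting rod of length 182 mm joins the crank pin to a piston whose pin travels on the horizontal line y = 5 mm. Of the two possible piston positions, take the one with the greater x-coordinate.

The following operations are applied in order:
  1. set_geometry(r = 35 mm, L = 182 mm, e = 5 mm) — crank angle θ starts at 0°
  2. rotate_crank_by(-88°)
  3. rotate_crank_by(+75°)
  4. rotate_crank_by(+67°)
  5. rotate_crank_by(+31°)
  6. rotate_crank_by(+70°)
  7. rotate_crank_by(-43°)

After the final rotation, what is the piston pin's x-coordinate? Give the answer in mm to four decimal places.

166.8066

set_geometry: r = 35 mm, L = 182 mm, e = 5 mm; θ ← 0°
rotate_crank_by(-88°): θ ← 0° -88° = -88°
rotate_crank_by(+75°): θ ← -88° +75° = -13°
rotate_crank_by(+67°): θ ← -13° +67° = 54°
rotate_crank_by(+31°): θ ← 54° +31° = 85°
rotate_crank_by(+70°): θ ← 85° +70° = 155°
rotate_crank_by(-43°): θ ← 155° -43° = 112°
crank pin P = (r cos θ, r sin θ) = (-13.111231, 32.451435)
h = r sin θ − e = 32.451435 − 5 = 27.451435
x = r cos θ + √(L² − h²) = -13.111231 + √(33124.0 − 753.5813) = -13.111231 + 179.917811 = 166.806580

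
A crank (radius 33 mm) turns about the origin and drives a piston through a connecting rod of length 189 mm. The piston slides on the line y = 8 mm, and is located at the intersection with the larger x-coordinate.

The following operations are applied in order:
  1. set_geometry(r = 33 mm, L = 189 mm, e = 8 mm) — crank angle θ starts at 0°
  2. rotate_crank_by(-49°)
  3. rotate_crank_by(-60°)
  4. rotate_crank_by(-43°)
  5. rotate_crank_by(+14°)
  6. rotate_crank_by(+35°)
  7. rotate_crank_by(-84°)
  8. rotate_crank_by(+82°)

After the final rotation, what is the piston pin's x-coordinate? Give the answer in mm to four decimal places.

set_geometry: r = 33 mm, L = 189 mm, e = 8 mm; θ ← 0°
rotate_crank_by(-49°): θ ← 0° -49° = -49°
rotate_crank_by(-60°): θ ← -49° -60° = -109°
rotate_crank_by(-43°): θ ← -109° -43° = -152°
rotate_crank_by(+14°): θ ← -152° +14° = -138°
rotate_crank_by(+35°): θ ← -138° +35° = -103°
rotate_crank_by(-84°): θ ← -103° -84° = -187°
rotate_crank_by(+82°): θ ← -187° +82° = -105°
crank pin P = (r cos θ, r sin θ) = (-8.541028, -31.875552)
h = r sin θ − e = -31.875552 − 8 = -39.875552
x = r cos θ + √(L² − h²) = -8.541028 + √(35721.0 − 1590.0597) = -8.541028 + 184.745610 = 176.204581

176.2046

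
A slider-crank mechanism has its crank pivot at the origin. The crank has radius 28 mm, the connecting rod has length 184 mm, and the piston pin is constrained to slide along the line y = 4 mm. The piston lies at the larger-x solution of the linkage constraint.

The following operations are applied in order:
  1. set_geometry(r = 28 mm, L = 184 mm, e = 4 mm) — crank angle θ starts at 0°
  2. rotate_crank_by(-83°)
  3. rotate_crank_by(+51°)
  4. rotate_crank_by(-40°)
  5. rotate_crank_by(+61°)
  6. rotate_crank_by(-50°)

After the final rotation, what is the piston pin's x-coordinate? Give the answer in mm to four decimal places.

set_geometry: r = 28 mm, L = 184 mm, e = 4 mm; θ ← 0°
rotate_crank_by(-83°): θ ← 0° -83° = -83°
rotate_crank_by(+51°): θ ← -83° +51° = -32°
rotate_crank_by(-40°): θ ← -32° -40° = -72°
rotate_crank_by(+61°): θ ← -72° +61° = -11°
rotate_crank_by(-50°): θ ← -11° -50° = -61°
crank pin P = (r cos θ, r sin θ) = (13.574669, -24.489352)
h = r sin θ − e = -24.489352 − 4 = -28.489352
x = r cos θ + √(L² − h²) = 13.574669 + √(33856.0 − 811.6432) = 13.574669 + 181.781068 = 195.355738

195.3557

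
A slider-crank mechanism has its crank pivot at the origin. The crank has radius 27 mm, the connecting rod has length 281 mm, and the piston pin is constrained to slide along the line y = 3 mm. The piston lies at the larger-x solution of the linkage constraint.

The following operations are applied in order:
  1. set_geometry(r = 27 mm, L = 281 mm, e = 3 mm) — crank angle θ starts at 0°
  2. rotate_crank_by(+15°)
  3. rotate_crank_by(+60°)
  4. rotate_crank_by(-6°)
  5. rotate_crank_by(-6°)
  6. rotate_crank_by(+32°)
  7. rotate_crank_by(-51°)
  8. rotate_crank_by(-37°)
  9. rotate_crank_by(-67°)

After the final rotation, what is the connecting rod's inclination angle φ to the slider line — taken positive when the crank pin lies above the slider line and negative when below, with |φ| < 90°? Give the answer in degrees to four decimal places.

set_geometry: r = 27 mm, L = 281 mm, e = 3 mm; θ ← 0°
rotate_crank_by(+15°): θ ← 0° +15° = 15°
rotate_crank_by(+60°): θ ← 15° +60° = 75°
rotate_crank_by(-6°): θ ← 75° -6° = 69°
rotate_crank_by(-6°): θ ← 69° -6° = 63°
rotate_crank_by(+32°): θ ← 63° +32° = 95°
rotate_crank_by(-51°): θ ← 95° -51° = 44°
rotate_crank_by(-37°): θ ← 44° -37° = 7°
rotate_crank_by(-67°): θ ← 7° -67° = -60°
crank pin P = (r cos θ, r sin θ) = (13.500000, -23.382686)
h = r sin θ − e = -23.382686 − 3 = -26.382686
sin φ = h / L = -26.382686 / 281 = -0.09388856
φ = arcsin(-0.09388856) = -5.387353°

-5.3874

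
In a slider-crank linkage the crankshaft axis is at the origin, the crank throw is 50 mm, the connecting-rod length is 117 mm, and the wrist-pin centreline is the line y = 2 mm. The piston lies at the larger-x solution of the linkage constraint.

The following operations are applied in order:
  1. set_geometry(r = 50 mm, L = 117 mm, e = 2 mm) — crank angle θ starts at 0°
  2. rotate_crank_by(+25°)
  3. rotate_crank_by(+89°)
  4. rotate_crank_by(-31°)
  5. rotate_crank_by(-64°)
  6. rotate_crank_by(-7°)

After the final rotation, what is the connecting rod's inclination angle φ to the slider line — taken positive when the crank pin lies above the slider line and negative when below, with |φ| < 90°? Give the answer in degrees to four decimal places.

set_geometry: r = 50 mm, L = 117 mm, e = 2 mm; θ ← 0°
rotate_crank_by(+25°): θ ← 0° +25° = 25°
rotate_crank_by(+89°): θ ← 25° +89° = 114°
rotate_crank_by(-31°): θ ← 114° -31° = 83°
rotate_crank_by(-64°): θ ← 83° -64° = 19°
rotate_crank_by(-7°): θ ← 19° -7° = 12°
crank pin P = (r cos θ, r sin θ) = (48.907380, 10.395585)
h = r sin θ − e = 10.395585 − 2 = 8.395585
sin φ = h / L = 8.395585 / 117 = 0.07175713
φ = arcsin(0.07175713) = 4.114917°

4.1149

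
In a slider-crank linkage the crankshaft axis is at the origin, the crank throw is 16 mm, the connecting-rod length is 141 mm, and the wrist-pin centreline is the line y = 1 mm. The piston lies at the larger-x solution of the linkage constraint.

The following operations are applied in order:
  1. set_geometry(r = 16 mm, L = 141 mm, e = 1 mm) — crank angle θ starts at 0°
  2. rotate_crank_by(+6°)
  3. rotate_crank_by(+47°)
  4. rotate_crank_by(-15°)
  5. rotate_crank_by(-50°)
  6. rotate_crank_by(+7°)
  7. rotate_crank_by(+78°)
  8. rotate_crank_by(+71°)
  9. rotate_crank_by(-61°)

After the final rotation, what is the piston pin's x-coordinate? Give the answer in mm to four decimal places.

set_geometry: r = 16 mm, L = 141 mm, e = 1 mm; θ ← 0°
rotate_crank_by(+6°): θ ← 0° +6° = 6°
rotate_crank_by(+47°): θ ← 6° +47° = 53°
rotate_crank_by(-15°): θ ← 53° -15° = 38°
rotate_crank_by(-50°): θ ← 38° -50° = -12°
rotate_crank_by(+7°): θ ← -12° +7° = -5°
rotate_crank_by(+78°): θ ← -5° +78° = 73°
rotate_crank_by(+71°): θ ← 73° +71° = 144°
rotate_crank_by(-61°): θ ← 144° -61° = 83°
crank pin P = (r cos θ, r sin θ) = (1.949909, 15.880738)
h = r sin θ − e = 15.880738 − 1 = 14.880738
x = r cos θ + √(L² − h²) = 1.949909 + √(19881.0 − 221.4364) = 1.949909 + 140.212566 = 142.162475

142.1625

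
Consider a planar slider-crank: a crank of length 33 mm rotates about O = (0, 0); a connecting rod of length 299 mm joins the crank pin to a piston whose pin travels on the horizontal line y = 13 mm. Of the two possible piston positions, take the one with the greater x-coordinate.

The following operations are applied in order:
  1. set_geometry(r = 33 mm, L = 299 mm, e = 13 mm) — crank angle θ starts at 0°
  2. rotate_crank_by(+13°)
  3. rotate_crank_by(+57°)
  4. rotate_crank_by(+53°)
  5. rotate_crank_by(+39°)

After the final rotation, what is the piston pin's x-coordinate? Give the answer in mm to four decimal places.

267.6020

set_geometry: r = 33 mm, L = 299 mm, e = 13 mm; θ ← 0°
rotate_crank_by(+13°): θ ← 0° +13° = 13°
rotate_crank_by(+57°): θ ← 13° +57° = 70°
rotate_crank_by(+53°): θ ← 70° +53° = 123°
rotate_crank_by(+39°): θ ← 123° +39° = 162°
crank pin P = (r cos θ, r sin θ) = (-31.384865, 10.197561)
h = r sin θ − e = 10.197561 − 13 = -2.802439
x = r cos θ + √(L² − h²) = -31.384865 + √(89401.0 − 7.8537) = -31.384865 + 298.986866 = 267.602001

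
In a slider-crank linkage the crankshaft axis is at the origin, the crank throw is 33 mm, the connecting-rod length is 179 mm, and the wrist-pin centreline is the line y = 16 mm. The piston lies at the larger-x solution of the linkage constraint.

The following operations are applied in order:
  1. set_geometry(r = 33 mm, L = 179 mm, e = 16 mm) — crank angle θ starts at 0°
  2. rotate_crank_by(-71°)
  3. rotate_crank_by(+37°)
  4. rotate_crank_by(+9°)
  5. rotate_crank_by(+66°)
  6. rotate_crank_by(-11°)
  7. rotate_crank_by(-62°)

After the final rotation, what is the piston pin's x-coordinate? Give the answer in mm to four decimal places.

203.8253

set_geometry: r = 33 mm, L = 179 mm, e = 16 mm; θ ← 0°
rotate_crank_by(-71°): θ ← 0° -71° = -71°
rotate_crank_by(+37°): θ ← -71° +37° = -34°
rotate_crank_by(+9°): θ ← -34° +9° = -25°
rotate_crank_by(+66°): θ ← -25° +66° = 41°
rotate_crank_by(-11°): θ ← 41° -11° = 30°
rotate_crank_by(-62°): θ ← 30° -62° = -32°
crank pin P = (r cos θ, r sin θ) = (27.985587, -17.487336)
h = r sin θ − e = -17.487336 − 16 = -33.487336
x = r cos θ + √(L² − h²) = 27.985587 + √(32041.0 − 1121.4017) = 27.985587 + 175.839695 = 203.825282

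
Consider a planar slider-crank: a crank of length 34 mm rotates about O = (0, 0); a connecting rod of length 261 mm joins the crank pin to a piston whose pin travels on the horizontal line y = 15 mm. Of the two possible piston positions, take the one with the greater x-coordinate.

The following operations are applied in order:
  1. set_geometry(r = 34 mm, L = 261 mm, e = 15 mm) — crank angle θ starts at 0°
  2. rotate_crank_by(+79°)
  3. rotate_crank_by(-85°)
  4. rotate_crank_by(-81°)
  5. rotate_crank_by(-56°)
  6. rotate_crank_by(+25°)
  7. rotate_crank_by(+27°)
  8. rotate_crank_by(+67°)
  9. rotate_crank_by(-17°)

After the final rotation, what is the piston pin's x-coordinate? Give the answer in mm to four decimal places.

set_geometry: r = 34 mm, L = 261 mm, e = 15 mm; θ ← 0°
rotate_crank_by(+79°): θ ← 0° +79° = 79°
rotate_crank_by(-85°): θ ← 79° -85° = -6°
rotate_crank_by(-81°): θ ← -6° -81° = -87°
rotate_crank_by(-56°): θ ← -87° -56° = -143°
rotate_crank_by(+25°): θ ← -143° +25° = -118°
rotate_crank_by(+27°): θ ← -118° +27° = -91°
rotate_crank_by(+67°): θ ← -91° +67° = -24°
rotate_crank_by(-17°): θ ← -24° -17° = -41°
crank pin P = (r cos θ, r sin θ) = (25.660126, -22.306007)
h = r sin θ − e = -22.306007 − 15 = -37.306007
x = r cos θ + √(L² − h²) = 25.660126 + √(68121.0 − 1391.7382) = 25.660126 + 258.320076 = 283.980202

283.9802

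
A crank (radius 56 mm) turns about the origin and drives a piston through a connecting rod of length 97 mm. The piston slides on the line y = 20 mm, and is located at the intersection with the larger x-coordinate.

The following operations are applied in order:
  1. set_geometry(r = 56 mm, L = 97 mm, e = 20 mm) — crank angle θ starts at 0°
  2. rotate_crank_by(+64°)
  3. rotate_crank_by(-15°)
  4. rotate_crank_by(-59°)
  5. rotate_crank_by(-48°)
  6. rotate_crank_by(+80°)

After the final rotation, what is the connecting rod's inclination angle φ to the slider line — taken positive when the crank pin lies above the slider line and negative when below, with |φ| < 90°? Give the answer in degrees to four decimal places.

0.5777

set_geometry: r = 56 mm, L = 97 mm, e = 20 mm; θ ← 0°
rotate_crank_by(+64°): θ ← 0° +64° = 64°
rotate_crank_by(-15°): θ ← 64° -15° = 49°
rotate_crank_by(-59°): θ ← 49° -59° = -10°
rotate_crank_by(-48°): θ ← -10° -48° = -58°
rotate_crank_by(+80°): θ ← -58° +80° = 22°
crank pin P = (r cos θ, r sin θ) = (51.922296, 20.977969)
h = r sin θ − e = 20.977969 − 20 = 0.977969
sin φ = h / L = 0.977969 / 97 = 0.01008216
φ = arcsin(0.01008216) = 0.577675°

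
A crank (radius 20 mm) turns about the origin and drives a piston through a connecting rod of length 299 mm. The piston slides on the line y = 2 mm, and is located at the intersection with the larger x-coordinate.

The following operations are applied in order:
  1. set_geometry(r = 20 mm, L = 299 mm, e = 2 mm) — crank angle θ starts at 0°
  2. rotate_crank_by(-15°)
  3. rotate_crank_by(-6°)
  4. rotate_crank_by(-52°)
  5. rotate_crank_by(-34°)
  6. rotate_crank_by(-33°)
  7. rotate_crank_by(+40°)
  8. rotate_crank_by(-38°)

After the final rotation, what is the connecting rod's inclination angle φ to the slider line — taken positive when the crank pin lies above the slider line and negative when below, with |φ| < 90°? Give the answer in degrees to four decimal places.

set_geometry: r = 20 mm, L = 299 mm, e = 2 mm; θ ← 0°
rotate_crank_by(-15°): θ ← 0° -15° = -15°
rotate_crank_by(-6°): θ ← -15° -6° = -21°
rotate_crank_by(-52°): θ ← -21° -52° = -73°
rotate_crank_by(-34°): θ ← -73° -34° = -107°
rotate_crank_by(-33°): θ ← -107° -33° = -140°
rotate_crank_by(+40°): θ ← -140° +40° = -100°
rotate_crank_by(-38°): θ ← -100° -38° = -138°
crank pin P = (r cos θ, r sin θ) = (-14.862897, -13.382612)
h = r sin θ − e = -13.382612 − 2 = -15.382612
sin φ = h / L = -15.382612 / 299 = -0.05144686
φ = arcsin(-0.05144686) = -2.948990°

-2.9490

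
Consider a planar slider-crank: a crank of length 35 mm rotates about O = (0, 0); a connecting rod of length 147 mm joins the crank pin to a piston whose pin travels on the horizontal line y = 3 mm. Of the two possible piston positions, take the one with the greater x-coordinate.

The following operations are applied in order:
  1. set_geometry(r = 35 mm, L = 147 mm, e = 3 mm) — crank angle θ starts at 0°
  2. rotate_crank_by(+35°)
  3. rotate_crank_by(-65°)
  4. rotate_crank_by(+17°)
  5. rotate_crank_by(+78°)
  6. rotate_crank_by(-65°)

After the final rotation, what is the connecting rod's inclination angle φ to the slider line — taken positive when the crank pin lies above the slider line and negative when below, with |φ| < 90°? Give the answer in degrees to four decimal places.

set_geometry: r = 35 mm, L = 147 mm, e = 3 mm; θ ← 0°
rotate_crank_by(+35°): θ ← 0° +35° = 35°
rotate_crank_by(-65°): θ ← 35° -65° = -30°
rotate_crank_by(+17°): θ ← -30° +17° = -13°
rotate_crank_by(+78°): θ ← -13° +78° = 65°
rotate_crank_by(-65°): θ ← 65° -65° = 0°
crank pin P = (r cos θ, r sin θ) = (35.000000, 0.000000)
h = r sin θ − e = 0.000000 − 3 = -3.000000
sin φ = h / L = -3.000000 / 147 = -0.02040816
φ = arcsin(-0.02040816) = -1.169383°

-1.1694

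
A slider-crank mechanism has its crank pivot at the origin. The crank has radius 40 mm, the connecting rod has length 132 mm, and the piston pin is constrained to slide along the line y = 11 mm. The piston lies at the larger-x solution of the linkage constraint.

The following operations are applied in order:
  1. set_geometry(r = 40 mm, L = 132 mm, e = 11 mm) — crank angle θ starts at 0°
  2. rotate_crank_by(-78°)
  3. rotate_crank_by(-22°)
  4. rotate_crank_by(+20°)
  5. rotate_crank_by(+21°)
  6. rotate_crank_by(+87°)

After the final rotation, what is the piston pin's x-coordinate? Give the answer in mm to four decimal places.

set_geometry: r = 40 mm, L = 132 mm, e = 11 mm; θ ← 0°
rotate_crank_by(-78°): θ ← 0° -78° = -78°
rotate_crank_by(-22°): θ ← -78° -22° = -100°
rotate_crank_by(+20°): θ ← -100° +20° = -80°
rotate_crank_by(+21°): θ ← -80° +21° = -59°
rotate_crank_by(+87°): θ ← -59° +87° = 28°
crank pin P = (r cos θ, r sin θ) = (35.317904, 18.778863)
h = r sin θ − e = 18.778863 − 11 = 7.778863
x = r cos θ + √(L² − h²) = 35.317904 + √(17424.0 − 60.5107) = 35.317904 + 131.770593 = 167.088497

167.0885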